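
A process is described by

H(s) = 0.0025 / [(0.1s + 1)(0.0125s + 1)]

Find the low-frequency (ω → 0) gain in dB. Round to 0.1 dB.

H(0) = 0.0025 · 1 / 1 = 0.0025
20 log₁₀(0.0025) ≈ -52.04 dB

-52.0 dB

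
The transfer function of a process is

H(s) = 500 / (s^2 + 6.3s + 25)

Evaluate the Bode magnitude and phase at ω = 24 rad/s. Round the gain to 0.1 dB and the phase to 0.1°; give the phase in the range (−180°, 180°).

-1.2 dB, -164.7°

At s = jω = j24:
quadratic: (j24)² + 6.3·j24 + 25 = -551 + j151.2 → |·| ≈ 571.37, ∠ ≈ 164.66°
|H| = 500 / 571.37 ≈ 0.87509
Gain = 20 log₁₀(0.87509) ≈ -1.16 dB
∠H = 0.00° − 164.66° = -164.66°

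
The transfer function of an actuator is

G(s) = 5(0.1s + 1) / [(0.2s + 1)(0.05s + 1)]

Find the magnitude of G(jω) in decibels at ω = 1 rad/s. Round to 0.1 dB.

13.8 dB

At ω = 1 rad/s:
zero (1 + j1·0.1) = 1 + j0.1 → |·| ≈ 1.005, ∠ ≈ 5.71°
pole (1 + j1·0.2) = 1 + j0.2 → |·| ≈ 1.0198, ∠ ≈ 11.31°
pole (1 + j1·0.05) = 1 + j0.05 → |·| ≈ 1.0012, ∠ ≈ 2.86°
|G| = 5 · 1.005 / (1.0198 · 1.0012) ≈ 4.9215
Gain = 20 log₁₀(4.9215) ≈ 13.84 dB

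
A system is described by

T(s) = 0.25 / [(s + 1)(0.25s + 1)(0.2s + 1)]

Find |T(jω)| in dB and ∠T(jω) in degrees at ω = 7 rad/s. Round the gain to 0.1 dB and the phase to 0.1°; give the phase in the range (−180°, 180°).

At ω = 7 rad/s:
pole (1 + j7·1) = 1 + j7 → |·| ≈ 7.0711, ∠ ≈ 81.87°
pole (1 + j7·0.25) = 1 + j1.75 → |·| ≈ 2.0156, ∠ ≈ 60.26°
pole (1 + j7·0.2) = 1 + j1.4 → |·| ≈ 1.7205, ∠ ≈ 54.46°
|T| = 0.25 · 1 / (7.0711 · 2.0156 · 1.7205) ≈ 0.010195
Gain = 20 log₁₀(0.010195) ≈ -39.83 dB
∠T = (0°) − (81.87° + 60.26° + 54.46°) = -196.59° ≡ 163.41° (principal value)

-39.8 dB, 163.4°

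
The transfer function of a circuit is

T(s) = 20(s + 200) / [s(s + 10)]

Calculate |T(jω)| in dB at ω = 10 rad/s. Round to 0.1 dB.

29.0 dB

At s = jω = j10:
zero (s+200): 200 + j10 → |·| = √(200²+10²) = √40100 ≈ 200.25, ∠ = arctan(10/200) ≈ 2.86°
pole (s+10): 10 + j10 → |·| = √(10²+10²) = √200 ≈ 14.142, ∠ = arctan(10/10) ≈ 45.00°
pole at origin: |s| = 10, ∠ = 90.00° (in denominator)
|T| = 20 · 200.25 / 141.42 ≈ 28.32
Gain = 20 log₁₀(28.32) ≈ 29.04 dB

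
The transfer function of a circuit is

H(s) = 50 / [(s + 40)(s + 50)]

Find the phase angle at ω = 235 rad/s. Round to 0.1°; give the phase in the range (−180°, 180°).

At s = jω = j235:
pole (s+40): 40 + j235 → |·| = √(40²+235²) = √56825 ≈ 238.38, ∠ = arctan(235/40) ≈ 80.34°
pole (s+50): 50 + j235 → |·| = √(50²+235²) = √57725 ≈ 240.26, ∠ = arctan(235/50) ≈ 77.99°
∠H = 0.00° − 158.33° = -158.33°

-158.3°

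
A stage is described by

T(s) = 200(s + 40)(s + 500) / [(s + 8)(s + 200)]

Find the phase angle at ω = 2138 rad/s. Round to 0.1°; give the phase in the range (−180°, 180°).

-8.7°

At s = jω = j2138:
zero (s+40): 40 + j2138 → |·| = √(40²+2138²) = √4572644 ≈ 2138.4, ∠ = arctan(2138/40) ≈ 88.93°
zero (s+500): 500 + j2138 → |·| = √(500²+2138²) = √4821044 ≈ 2195.7, ∠ = arctan(2138/500) ≈ 76.84°
pole (s+8): 8 + j2138 → |·| = √(8²+2138²) = √4571108 ≈ 2138, ∠ = arctan(2138/8) ≈ 89.79°
pole (s+200): 200 + j2138 → |·| = √(200²+2138²) = √4611044 ≈ 2147.3, ∠ = arctan(2138/200) ≈ 84.66°
∠T = 165.77° − 174.45° = -8.68°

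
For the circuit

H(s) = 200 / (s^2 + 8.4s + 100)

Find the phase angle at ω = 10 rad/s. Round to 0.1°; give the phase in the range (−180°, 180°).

At s = jω = j10:
quadratic: (j10)² + 8.4·j10 + 100 = 0 + j84 → |·| ≈ 84, ∠ ≈ 90.00°
∠H = 0.00° − 90.00° = -90.00°

-90.0°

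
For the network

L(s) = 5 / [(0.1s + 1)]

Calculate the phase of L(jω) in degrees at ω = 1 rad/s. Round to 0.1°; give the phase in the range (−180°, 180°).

At ω = 1 rad/s:
pole (1 + j1·0.1) = 1 + j0.1 → |·| ≈ 1.005, ∠ ≈ 5.71°
∠L = (0°) − (5.71°) = -5.71°

-5.7°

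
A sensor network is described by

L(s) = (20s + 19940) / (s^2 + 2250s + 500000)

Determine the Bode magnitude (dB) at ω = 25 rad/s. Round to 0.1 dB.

-28.0 dB

Substitute s = j25:
Numerator: 20(j25) + 19940 = 19940 + j500
Denominator: (j25)^2 + 2250(j25) + 500000 = 499375 + j56250
|N| = √(19940² + 500²) ≈ 19946, ∠N ≈ 1.44°
|D| = √(499375² + 56250²) ≈ 5.0253e+05, ∠D ≈ 6.43°
|L| = 19946 / 5.0253e+05 ≈ 0.039691
Gain = 20 log₁₀(0.039691) ≈ -28.03 dB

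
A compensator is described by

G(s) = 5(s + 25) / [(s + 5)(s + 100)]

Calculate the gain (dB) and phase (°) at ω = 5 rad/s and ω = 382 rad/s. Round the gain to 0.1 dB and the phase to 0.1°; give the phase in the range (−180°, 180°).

At s = jω = j5:
zero (s+25): 25 + j5 → |·| = √(25²+5²) = √650 ≈ 25.495, ∠ = arctan(5/25) ≈ 11.31°
pole (s+5): 5 + j5 → |·| = √(5²+5²) = √50 ≈ 7.0711, ∠ = arctan(5/5) ≈ 45.00°
pole (s+100): 100 + j5 → |·| = √(100²+5²) = √10025 ≈ 100.12, ∠ = arctan(5/100) ≈ 2.86°
|G| = 5 · 25.495 / 707.96 ≈ 0.18006
Gain = 20 log₁₀(0.18006) ≈ -14.89 dB
∠G = 11.31° − 47.86° = -36.55°

At s = jω = j382:
zero (s+25): 25 + j382 → |·| = √(25²+382²) = √146549 ≈ 382.82, ∠ = arctan(382/25) ≈ 86.26°
pole (s+5): 5 + j382 → |·| = √(5²+382²) = √145949 ≈ 382.03, ∠ = arctan(382/5) ≈ 89.25°
pole (s+100): 100 + j382 → |·| = √(100²+382²) = √155924 ≈ 394.87, ∠ = arctan(382/100) ≈ 75.33°
|G| = 5 · 382.82 / 1.5085e+05 ≈ 0.012689
Gain = 20 log₁₀(0.012689) ≈ -37.93 dB
∠G = 86.26° − 164.58° = -78.32°

ω = 5: -14.9 dB, -36.6°; ω = 382: -37.9 dB, -78.3°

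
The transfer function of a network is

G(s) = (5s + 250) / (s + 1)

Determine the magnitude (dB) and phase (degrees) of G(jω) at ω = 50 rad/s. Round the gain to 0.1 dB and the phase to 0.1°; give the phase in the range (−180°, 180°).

Substitute s = j50:
Numerator: 5(j50) + 250 = 250 + j250
Denominator: (j50) + 1 = 1 + j50
|N| = √(250² + 250²) ≈ 353.55, ∠N ≈ 45.00°
|D| = √(1² + 50²) ≈ 50.01, ∠D ≈ 88.85°
|G| = 353.55 / 50.01 ≈ 7.0696
Gain = 20 log₁₀(7.0696) ≈ 16.99 dB
∠G = 45.00° − 88.85° = -43.85°

17.0 dB, -43.9°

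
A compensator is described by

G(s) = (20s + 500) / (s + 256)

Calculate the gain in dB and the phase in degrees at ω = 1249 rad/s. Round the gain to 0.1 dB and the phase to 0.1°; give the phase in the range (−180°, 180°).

Substitute s = j1249:
Numerator: 20(j1249) + 500 = 500 + j24980
Denominator: (j1249) + 256 = 256 + j1249
|N| = √(500² + 24980²) ≈ 24985, ∠N ≈ 88.85°
|D| = √(256² + 1249²) ≈ 1275, ∠D ≈ 78.42°
|G| = 24985 / 1275 ≈ 19.596
Gain = 20 log₁₀(19.596) ≈ 25.84 dB
∠G = 88.85° − 78.42° = 10.43°

25.8 dB, 10.4°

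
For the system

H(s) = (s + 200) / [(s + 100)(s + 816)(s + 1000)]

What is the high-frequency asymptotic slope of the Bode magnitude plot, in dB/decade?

Each pole contributes −20 dB/decade at high frequency; each zero contributes +20 dB/decade.
Net: 1 zero(s) − 3 pole(s) → -40 dB/decade.

-40 dB/decade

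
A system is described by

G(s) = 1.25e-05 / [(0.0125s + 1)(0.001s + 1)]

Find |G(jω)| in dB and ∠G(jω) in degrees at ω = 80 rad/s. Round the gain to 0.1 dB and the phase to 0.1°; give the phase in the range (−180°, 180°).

-101.1 dB, -49.6°

At ω = 80 rad/s:
pole (1 + j80·0.0125) = 1 + j1 → |·| ≈ 1.4142, ∠ ≈ 45.00°
pole (1 + j80·0.001) = 1 + j0.08 → |·| ≈ 1.0032, ∠ ≈ 4.57°
|G| = 1.25e-05 · 1 / (1.4142 · 1.0032) ≈ 8.8107e-06
Gain = 20 log₁₀(8.8107e-06) ≈ -101.10 dB
∠G = (0°) − (45.00° + 4.57°) = -49.57°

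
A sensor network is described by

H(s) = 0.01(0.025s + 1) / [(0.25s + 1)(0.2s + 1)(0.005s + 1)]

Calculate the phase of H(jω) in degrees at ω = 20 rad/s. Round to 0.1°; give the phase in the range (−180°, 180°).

-133.8°

At ω = 20 rad/s:
zero (1 + j20·0.025) = 1 + j0.5 → |·| ≈ 1.118, ∠ ≈ 26.57°
pole (1 + j20·0.25) = 1 + j5 → |·| ≈ 5.099, ∠ ≈ 78.69°
pole (1 + j20·0.2) = 1 + j4 → |·| ≈ 4.1231, ∠ ≈ 75.96°
pole (1 + j20·0.005) = 1 + j0.1 → |·| ≈ 1.005, ∠ ≈ 5.71°
∠H = (26.57°) − (78.69° + 75.96° + 5.71°) = -133.79°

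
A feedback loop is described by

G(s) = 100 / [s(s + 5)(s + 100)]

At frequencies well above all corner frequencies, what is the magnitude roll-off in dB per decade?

-60 dB/decade

Each pole contributes −20 dB/decade at high frequency; each zero contributes +20 dB/decade.
Net: 0 zero(s) − 3 pole(s) → -60 dB/decade.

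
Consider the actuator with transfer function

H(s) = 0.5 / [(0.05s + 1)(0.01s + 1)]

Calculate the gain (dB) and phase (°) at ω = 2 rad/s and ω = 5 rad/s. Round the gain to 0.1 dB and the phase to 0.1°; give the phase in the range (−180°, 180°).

ω = 2: -6.1 dB, -6.9°; ω = 5: -6.3 dB, -16.9°

At ω = 2 rad/s:
pole (1 + j2·0.05) = 1 + j0.1 → |·| ≈ 1.005, ∠ ≈ 5.71°
pole (1 + j2·0.01) = 1 + j0.02 → |·| ≈ 1.0002, ∠ ≈ 1.15°
|H| = 0.5 · 1 / (1.005 · 1.0002) ≈ 0.49741
Gain = 20 log₁₀(0.49741) ≈ -6.07 dB
∠H = (0°) − (5.71° + 1.15°) = -6.86°

At ω = 5 rad/s:
pole (1 + j5·0.05) = 1 + j0.25 → |·| ≈ 1.0308, ∠ ≈ 14.04°
pole (1 + j5·0.01) = 1 + j0.05 → |·| ≈ 1.0012, ∠ ≈ 2.86°
|H| = 0.5 · 1 / (1.0308 · 1.0012) ≈ 0.48448
Gain = 20 log₁₀(0.48448) ≈ -6.29 dB
∠H = (0°) − (14.04° + 2.86°) = -16.90°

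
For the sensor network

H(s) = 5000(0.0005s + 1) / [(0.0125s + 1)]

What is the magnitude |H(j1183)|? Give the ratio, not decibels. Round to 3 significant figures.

392

At ω = 1183 rad/s:
zero (1 + j1183·0.0005) = 1 + j0.5915 → |·| ≈ 1.1618, ∠ ≈ 30.60°
pole (1 + j1183·0.0125) = 1 + j14.7875 → |·| ≈ 14.821, ∠ ≈ 86.13°
|H| = 5000 · 1.1618 / (14.821) ≈ 391.94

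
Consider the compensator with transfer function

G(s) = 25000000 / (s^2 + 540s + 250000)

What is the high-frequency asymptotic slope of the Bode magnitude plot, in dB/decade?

-40 dB/decade

Each pole contributes −20 dB/decade at high frequency; each zero contributes +20 dB/decade.
Net: 0 zero(s) − 2 pole(s) → -40 dB/decade.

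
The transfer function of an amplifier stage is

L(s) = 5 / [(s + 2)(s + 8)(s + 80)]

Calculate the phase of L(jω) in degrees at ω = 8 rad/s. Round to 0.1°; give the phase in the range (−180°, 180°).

At s = jω = j8:
pole (s+2): 2 + j8 → |·| = √(2²+8²) = √68 ≈ 8.2462, ∠ = arctan(8/2) ≈ 75.96°
pole (s+8): 8 + j8 → |·| = √(8²+8²) = √128 ≈ 11.314, ∠ = arctan(8/8) ≈ 45.00°
pole (s+80): 80 + j8 → |·| = √(80²+8²) = √6464 ≈ 80.399, ∠ = arctan(8/80) ≈ 5.71°
∠L = 0.00° − 126.67° = -126.67°

-126.7°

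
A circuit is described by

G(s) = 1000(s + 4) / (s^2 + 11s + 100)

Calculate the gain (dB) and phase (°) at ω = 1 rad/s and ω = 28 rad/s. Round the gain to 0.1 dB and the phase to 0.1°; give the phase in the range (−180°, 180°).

At s = jω = j1:
zero (s+4): 4 + j1 → |·| = √(4²+1²) = √17 ≈ 4.1231, ∠ = arctan(1/4) ≈ 14.04°
quadratic: (j1)² + 11·j1 + 100 = 99 + j11 → |·| ≈ 99.609, ∠ ≈ 6.34°
|G| = 1000 · 4.1231 / 99.609 ≈ 41.393
Gain = 20 log₁₀(41.393) ≈ 32.34 dB
∠G = 14.04° − 6.34° = 7.70°

At s = jω = j28:
zero (s+4): 4 + j28 → |·| = √(4²+28²) = √800 ≈ 28.284, ∠ = arctan(28/4) ≈ 81.87°
quadratic: (j28)² + 11·j28 + 100 = -684 + j308 → |·| ≈ 750.15, ∠ ≈ 155.76°
|G| = 1000 · 28.284 / 750.15 ≈ 37.704
Gain = 20 log₁₀(37.704) ≈ 31.53 dB
∠G = 81.87° − 155.76° = -73.89°

ω = 1: 32.3 dB, 7.7°; ω = 28: 31.5 dB, -73.9°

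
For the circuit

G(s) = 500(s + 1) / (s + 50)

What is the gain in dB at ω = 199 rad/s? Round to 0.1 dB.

53.7 dB

At s = jω = j199:
zero (s+1): 1 + j199 → |·| = √(1²+199²) = √39602 ≈ 199, ∠ = arctan(199/1) ≈ 89.71°
pole (s+50): 50 + j199 → |·| = √(50²+199²) = √42101 ≈ 205.19, ∠ = arctan(199/50) ≈ 75.90°
|G| = 500 · 199 / 205.19 ≈ 484.92
Gain = 20 log₁₀(484.92) ≈ 53.71 dB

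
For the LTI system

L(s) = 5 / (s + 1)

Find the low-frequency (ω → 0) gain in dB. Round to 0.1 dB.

L(0) = 5 / 1 = 5
20 log₁₀(5) ≈ 13.98 dB

14.0 dB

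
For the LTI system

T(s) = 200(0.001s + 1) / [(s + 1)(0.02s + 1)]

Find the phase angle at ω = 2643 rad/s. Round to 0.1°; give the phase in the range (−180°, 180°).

-109.6°

At ω = 2643 rad/s:
zero (1 + j2643·0.001) = 1 + j2.643 → |·| ≈ 2.8259, ∠ ≈ 69.28°
pole (1 + j2643·1) = 1 + j2643 → |·| ≈ 2643, ∠ ≈ 89.98°
pole (1 + j2643·0.02) = 1 + j52.86 → |·| ≈ 52.869, ∠ ≈ 88.92°
∠T = (69.28°) − (89.98° + 88.92°) = -109.62°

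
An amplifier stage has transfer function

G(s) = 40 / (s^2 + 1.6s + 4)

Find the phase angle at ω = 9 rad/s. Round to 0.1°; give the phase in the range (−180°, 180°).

-169.4°

At s = jω = j9:
quadratic: (j9)² + 1.6·j9 + 4 = -77 + j14.4 → |·| ≈ 78.335, ∠ ≈ 169.41°
∠G = 0.00° − 169.41° = -169.41°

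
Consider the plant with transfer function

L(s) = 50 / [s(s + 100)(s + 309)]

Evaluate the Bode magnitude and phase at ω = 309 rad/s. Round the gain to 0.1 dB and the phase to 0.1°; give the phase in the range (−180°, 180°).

At s = jω = j309:
pole (s+100): 100 + j309 → |·| = √(100²+309²) = √105481 ≈ 324.78, ∠ = arctan(309/100) ≈ 72.07°
pole (s+309): 309 + j309 → |·| = √(309²+309²) = √190962 ≈ 436.99, ∠ = arctan(309/309) ≈ 45.00°
pole at origin: |s| = 309, ∠ = 90.00° (in denominator)
|L| = 50 / 4.3855e+07 ≈ 1.1401e-06
Gain = 20 log₁₀(1.1401e-06) ≈ -118.86 dB
∠L = 0.00° − 207.07° = -207.07° ≡ 152.93° (principal value)

-118.9 dB, 152.9°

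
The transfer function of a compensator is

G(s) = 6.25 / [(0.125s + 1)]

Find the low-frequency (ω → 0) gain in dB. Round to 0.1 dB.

15.9 dB

G(0) = 6.25 · 1 / 1 = 6.25
20 log₁₀(6.25) ≈ 15.92 dB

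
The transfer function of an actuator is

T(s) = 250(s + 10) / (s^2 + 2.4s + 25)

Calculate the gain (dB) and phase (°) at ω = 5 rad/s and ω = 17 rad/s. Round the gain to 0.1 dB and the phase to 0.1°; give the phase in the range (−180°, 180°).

ω = 5: 47.3 dB, -63.4°; ω = 17: 25.3 dB, -111.7°

At s = jω = j5:
zero (s+10): 10 + j5 → |·| = √(10²+5²) = √125 ≈ 11.18, ∠ = arctan(5/10) ≈ 26.57°
quadratic: (j5)² + 2.4·j5 + 25 = 0 + j12 → |·| ≈ 12, ∠ ≈ 90.00°
|T| = 250 · 11.18 / 12 ≈ 232.92
Gain = 20 log₁₀(232.92) ≈ 47.34 dB
∠T = 26.57° − 90.00° = -63.43°

At s = jω = j17:
zero (s+10): 10 + j17 → |·| = √(10²+17²) = √389 ≈ 19.723, ∠ = arctan(17/10) ≈ 59.53°
quadratic: (j17)² + 2.4·j17 + 25 = -264 + j40.8 → |·| ≈ 267.13, ∠ ≈ 171.21°
|T| = 250 · 19.723 / 267.13 ≈ 18.458
Gain = 20 log₁₀(18.458) ≈ 25.32 dB
∠T = 59.53° − 171.21° = -111.68°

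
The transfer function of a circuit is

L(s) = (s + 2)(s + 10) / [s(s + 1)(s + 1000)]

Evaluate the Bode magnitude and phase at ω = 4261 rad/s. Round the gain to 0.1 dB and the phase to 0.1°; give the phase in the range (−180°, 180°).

At s = jω = j4261:
zero (s+2): 2 + j4261 → |·| = √(2²+4261²) = √18156125 ≈ 4261, ∠ = arctan(4261/2) ≈ 89.97°
zero (s+10): 10 + j4261 → |·| = √(10²+4261²) = √18156221 ≈ 4261, ∠ = arctan(4261/10) ≈ 89.87°
pole (s+1): 1 + j4261 → |·| = √(1²+4261²) = √18156122 ≈ 4261, ∠ = arctan(4261/1) ≈ 89.99°
pole (s+1000): 1000 + j4261 → |·| = √(1000²+4261²) = √19156121 ≈ 4376.8, ∠ = arctan(4261/1000) ≈ 76.79°
pole at origin: |s| = 4261, ∠ = 90.00° (in denominator)
|L| = 1 · 1.8156e+07 / 7.9466e+10 ≈ 0.00022848
Gain = 20 log₁₀(0.00022848) ≈ -72.82 dB
∠L = 179.84° − 256.78° = -76.94°

-72.8 dB, -76.9°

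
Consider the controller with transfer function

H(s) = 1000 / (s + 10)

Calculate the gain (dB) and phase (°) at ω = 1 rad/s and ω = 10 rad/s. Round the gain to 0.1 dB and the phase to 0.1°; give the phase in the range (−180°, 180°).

At s = jω = j1:
pole (s+10): 10 + j1 → |·| = √(10²+1²) = √101 ≈ 10.05, ∠ = arctan(1/10) ≈ 5.71°
|H| = 1000 / 10.05 ≈ 99.502
Gain = 20 log₁₀(99.502) ≈ 39.96 dB
∠H = 0.00° − 5.71° = -5.71°

At s = jω = j10:
pole (s+10): 10 + j10 → |·| = √(10²+10²) = √200 ≈ 14.142, ∠ = arctan(10/10) ≈ 45.00°
|H| = 1000 / 14.142 ≈ 70.711
Gain = 20 log₁₀(70.711) ≈ 36.99 dB
∠H = 0.00° − 45.00° = -45.00°

ω = 1: 40.0 dB, -5.7°; ω = 10: 37.0 dB, -45.0°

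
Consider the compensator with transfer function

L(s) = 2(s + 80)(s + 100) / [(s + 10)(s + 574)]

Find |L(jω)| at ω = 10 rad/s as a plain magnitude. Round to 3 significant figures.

At s = jω = j10:
zero (s+80): 80 + j10 → |·| = √(80²+10²) = √6500 ≈ 80.623, ∠ = arctan(10/80) ≈ 7.13°
zero (s+100): 100 + j10 → |·| = √(100²+10²) = √10100 ≈ 100.5, ∠ = arctan(10/100) ≈ 5.71°
pole (s+10): 10 + j10 → |·| = √(10²+10²) = √200 ≈ 14.142, ∠ = arctan(10/10) ≈ 45.00°
pole (s+574): 574 + j10 → |·| = √(574²+10²) = √329576 ≈ 574.09, ∠ = arctan(10/574) ≈ 1.00°
|L| = 2 · 8102.6 / 8118.8 ≈ 1.996

2.00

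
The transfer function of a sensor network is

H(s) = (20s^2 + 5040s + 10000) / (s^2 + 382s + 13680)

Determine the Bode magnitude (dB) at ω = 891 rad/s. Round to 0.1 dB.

25.7 dB

Substitute s = j891:
Numerator: 20(j891)^2 + 5040(j891) + 10000 = -15867620 + j4490640
Denominator: (j891)^2 + 382(j891) + 13680 = -780201 + j340362
|N| = √(15867620² + 4490640²) ≈ 1.6491e+07, ∠N ≈ 164.20°
|D| = √(780201² + 340362²) ≈ 8.5121e+05, ∠D ≈ 156.43°
|H| = 1.6491e+07 / 8.5121e+05 ≈ 19.374
Gain = 20 log₁₀(19.374) ≈ 25.74 dB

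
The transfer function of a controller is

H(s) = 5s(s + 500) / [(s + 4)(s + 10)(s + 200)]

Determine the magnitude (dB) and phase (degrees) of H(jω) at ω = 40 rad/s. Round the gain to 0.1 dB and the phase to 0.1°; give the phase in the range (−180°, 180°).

At s = jω = j40:
zero (s+500): 500 + j40 → |·| = √(500²+40²) = √251600 ≈ 501.6, ∠ = arctan(40/500) ≈ 4.57°
zero at origin: s = j40 → |·| = 40, ∠ = 90.00°
pole (s+4): 4 + j40 → |·| = √(4²+40²) = √1616 ≈ 40.2, ∠ = arctan(40/4) ≈ 84.29°
pole (s+10): 10 + j40 → |·| = √(10²+40²) = √1700 ≈ 41.231, ∠ = arctan(40/10) ≈ 75.96°
pole (s+200): 200 + j40 → |·| = √(200²+40²) = √41600 ≈ 203.96, ∠ = arctan(40/200) ≈ 11.31°
|H| = 5 · 20064 / 3.3806e+05 ≈ 0.29675
Gain = 20 log₁₀(0.29675) ≈ -10.55 dB
∠H = 94.57° − 171.56° = -76.99°

-10.6 dB, -77.0°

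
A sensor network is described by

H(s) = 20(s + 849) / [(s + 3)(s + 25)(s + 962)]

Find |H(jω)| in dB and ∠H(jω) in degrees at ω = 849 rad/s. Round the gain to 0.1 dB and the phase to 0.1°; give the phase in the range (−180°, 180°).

At s = jω = j849:
zero (s+849): 849 + j849 → |·| = √(849²+849²) = √1441602 ≈ 1200.7, ∠ = arctan(849/849) ≈ 45.00°
pole (s+3): 3 + j849 → |·| = √(3²+849²) = √720810 ≈ 849.01, ∠ = arctan(849/3) ≈ 89.80°
pole (s+25): 25 + j849 → |·| = √(25²+849²) = √721426 ≈ 849.37, ∠ = arctan(849/25) ≈ 88.31°
pole (s+962): 962 + j849 → |·| = √(962²+849²) = √1646245 ≈ 1283.1, ∠ = arctan(849/962) ≈ 41.43°
|H| = 20 · 1200.7 / 9.2527e+08 ≈ 2.5954e-05
Gain = 20 log₁₀(2.5954e-05) ≈ -91.72 dB
∠H = 45.00° − 219.54° = -174.54°

-91.7 dB, -174.5°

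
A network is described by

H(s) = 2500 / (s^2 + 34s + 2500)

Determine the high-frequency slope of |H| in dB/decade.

Each pole contributes −20 dB/decade at high frequency; each zero contributes +20 dB/decade.
Net: 0 zero(s) − 2 pole(s) → -40 dB/decade.

-40 dB/decade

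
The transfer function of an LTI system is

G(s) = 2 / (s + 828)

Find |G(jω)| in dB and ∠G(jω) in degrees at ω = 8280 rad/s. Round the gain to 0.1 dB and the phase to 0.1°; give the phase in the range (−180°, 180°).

-72.4 dB, -84.3°

Substitute s = j8280:
Numerator: 2 = 2 + j0
Denominator: (j8280) + 828 = 828 + j8280
|N| = √(2² + 0²) ≈ 2, ∠N ≈ 0.00°
|D| = √(828² + 8280²) ≈ 8321.3, ∠D ≈ 84.29°
|G| = 2 / 8321.3 ≈ 0.00024035
Gain = 20 log₁₀(0.00024035) ≈ -72.38 dB
∠G = 0.00° − 84.29° = -84.29°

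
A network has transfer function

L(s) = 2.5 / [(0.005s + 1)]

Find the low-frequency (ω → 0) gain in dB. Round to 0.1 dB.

L(0) = 2.5 · 1 / 1 = 2.5
20 log₁₀(2.5) ≈ 7.96 dB

8.0 dB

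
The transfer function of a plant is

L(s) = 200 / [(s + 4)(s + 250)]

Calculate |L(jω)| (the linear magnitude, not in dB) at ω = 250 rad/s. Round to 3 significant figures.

At s = jω = j250:
pole (s+4): 4 + j250 → |·| = √(4²+250²) = √62516 ≈ 250.03, ∠ = arctan(250/4) ≈ 89.08°
pole (s+250): 250 + j250 → |·| = √(250²+250²) = √125000 ≈ 353.55, ∠ = arctan(250/250) ≈ 45.00°
|L| = 200 / 88398 ≈ 0.0022625

0.00226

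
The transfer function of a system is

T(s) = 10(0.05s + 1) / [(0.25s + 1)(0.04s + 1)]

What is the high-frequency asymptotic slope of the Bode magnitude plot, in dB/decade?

-20 dB/decade

Each pole contributes −20 dB/decade at high frequency; each zero contributes +20 dB/decade.
Net: 1 zero(s) − 2 pole(s) → -20 dB/decade.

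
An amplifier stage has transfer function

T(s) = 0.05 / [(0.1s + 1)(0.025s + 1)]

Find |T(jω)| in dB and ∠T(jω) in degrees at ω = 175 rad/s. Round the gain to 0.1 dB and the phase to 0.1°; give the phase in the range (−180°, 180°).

-63.9 dB, -163.9°

At ω = 175 rad/s:
pole (1 + j175·0.1) = 1 + j17.5 → |·| ≈ 17.529, ∠ ≈ 86.73°
pole (1 + j175·0.025) = 1 + j4.375 → |·| ≈ 4.4878, ∠ ≈ 77.12°
|T| = 0.05 · 1 / (17.529 · 4.4878) ≈ 0.00063559
Gain = 20 log₁₀(0.00063559) ≈ -63.94 dB
∠T = (0°) − (86.73° + 77.12°) = -163.85°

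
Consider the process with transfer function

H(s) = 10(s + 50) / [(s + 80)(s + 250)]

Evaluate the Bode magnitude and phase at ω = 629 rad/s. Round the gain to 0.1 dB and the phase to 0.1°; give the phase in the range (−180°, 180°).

At s = jω = j629:
zero (s+50): 50 + j629 → |·| = √(50²+629²) = √398141 ≈ 630.98, ∠ = arctan(629/50) ≈ 85.46°
pole (s+80): 80 + j629 → |·| = √(80²+629²) = √402041 ≈ 634.07, ∠ = arctan(629/80) ≈ 82.75°
pole (s+250): 250 + j629 → |·| = √(250²+629²) = √458141 ≈ 676.86, ∠ = arctan(629/250) ≈ 68.32°
|H| = 10 · 630.98 / 4.2918e+05 ≈ 0.014702
Gain = 20 log₁₀(0.014702) ≈ -36.65 dB
∠H = 85.46° − 151.07° = -65.61°

-36.7 dB, -65.6°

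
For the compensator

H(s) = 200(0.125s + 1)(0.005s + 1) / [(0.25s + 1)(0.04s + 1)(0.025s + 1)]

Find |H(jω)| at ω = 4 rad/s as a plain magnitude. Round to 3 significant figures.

At ω = 4 rad/s:
zero (1 + j4·0.125) = 1 + j0.5 → |·| ≈ 1.118, ∠ ≈ 26.57°
zero (1 + j4·0.005) = 1 + j0.02 → |·| ≈ 1.0002, ∠ ≈ 1.15°
pole (1 + j4·0.25) = 1 + j1 → |·| ≈ 1.4142, ∠ ≈ 45.00°
pole (1 + j4·0.04) = 1 + j0.16 → |·| ≈ 1.0127, ∠ ≈ 9.09°
pole (1 + j4·0.025) = 1 + j0.1 → |·| ≈ 1.005, ∠ ≈ 5.71°
|H| = 200 · 1.118 · 1.0002 / (1.4142 · 1.0127 · 1.005) ≈ 155.38

155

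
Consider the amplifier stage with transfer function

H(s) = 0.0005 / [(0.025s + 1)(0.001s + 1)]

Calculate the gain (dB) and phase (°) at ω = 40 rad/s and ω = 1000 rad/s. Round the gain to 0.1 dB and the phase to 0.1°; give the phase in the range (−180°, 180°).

At ω = 40 rad/s:
pole (1 + j40·0.025) = 1 + j1 → |·| ≈ 1.4142, ∠ ≈ 45.00°
pole (1 + j40·0.001) = 1 + j0.04 → |·| ≈ 1.0008, ∠ ≈ 2.29°
|H| = 0.0005 · 1 / (1.4142 · 1.0008) ≈ 0.00035327
Gain = 20 log₁₀(0.00035327) ≈ -69.04 dB
∠H = (0°) − (45.00° + 2.29°) = -47.29°

At ω = 1000 rad/s:
pole (1 + j1000·0.025) = 1 + j25 → |·| ≈ 25.02, ∠ ≈ 87.71°
pole (1 + j1000·0.001) = 1 + j1 → |·| ≈ 1.4142, ∠ ≈ 45.00°
|H| = 0.0005 · 1 / (25.02 · 1.4142) ≈ 1.4131e-05
Gain = 20 log₁₀(1.4131e-05) ≈ -97.00 dB
∠H = (0°) − (87.71° + 45.00°) = -132.71°

ω = 40: -69.0 dB, -47.3°; ω = 1000: -97.0 dB, -132.7°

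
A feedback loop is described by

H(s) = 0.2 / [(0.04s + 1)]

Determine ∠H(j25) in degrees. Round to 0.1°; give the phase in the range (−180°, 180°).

-45.0°

At ω = 25 rad/s:
pole (1 + j25·0.04) = 1 + j1 → |·| ≈ 1.4142, ∠ ≈ 45.00°
∠H = (0°) − (45.00°) = -45.00°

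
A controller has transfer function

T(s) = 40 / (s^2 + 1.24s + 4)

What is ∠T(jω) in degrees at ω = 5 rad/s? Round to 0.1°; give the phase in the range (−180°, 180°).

-163.6°

At s = jω = j5:
quadratic: (j5)² + 1.24·j5 + 4 = -21 + j6.2 → |·| ≈ 21.896, ∠ ≈ 163.55°
∠T = 0.00° − 163.55° = -163.55°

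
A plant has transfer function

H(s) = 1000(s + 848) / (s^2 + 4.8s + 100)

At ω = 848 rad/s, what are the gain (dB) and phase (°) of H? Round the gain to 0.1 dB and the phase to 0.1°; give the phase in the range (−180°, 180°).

At s = jω = j848:
zero (s+848): 848 + j848 → |·| = √(848²+848²) = √1438208 ≈ 1199.3, ∠ = arctan(848/848) ≈ 45.00°
quadratic: (j848)² + 4.8·j848 + 100 = -719004 + j4070.4 → |·| ≈ 7.1902e+05, ∠ ≈ 179.68°
|H| = 1000 · 1199.3 / 7.1902e+05 ≈ 1.668
Gain = 20 log₁₀(1.668) ≈ 4.44 dB
∠H = 45.00° − 179.68° = -134.68°

4.4 dB, -134.7°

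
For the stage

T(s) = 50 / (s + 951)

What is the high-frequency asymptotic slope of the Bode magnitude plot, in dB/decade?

Each pole contributes −20 dB/decade at high frequency; each zero contributes +20 dB/decade.
Net: 0 zero(s) − 1 pole(s) → -20 dB/decade.

-20 dB/decade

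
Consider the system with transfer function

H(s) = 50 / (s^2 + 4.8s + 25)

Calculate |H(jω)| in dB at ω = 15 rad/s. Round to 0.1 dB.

-12.6 dB

At s = jω = j15:
quadratic: (j15)² + 4.8·j15 + 25 = -200 + j72 → |·| ≈ 212.57, ∠ ≈ 160.20°
|H| = 50 / 212.57 ≈ 0.23522
Gain = 20 log₁₀(0.23522) ≈ -12.57 dB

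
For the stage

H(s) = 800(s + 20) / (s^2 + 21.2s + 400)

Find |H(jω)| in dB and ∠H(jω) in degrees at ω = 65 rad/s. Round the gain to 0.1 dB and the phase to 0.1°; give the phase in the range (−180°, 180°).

22.5 dB, -87.3°

At s = jω = j65:
zero (s+20): 20 + j65 → |·| = √(20²+65²) = √4625 ≈ 68.007, ∠ = arctan(65/20) ≈ 72.90°
quadratic: (j65)² + 21.2·j65 + 400 = -3825 + j1378 → |·| ≈ 4065.6, ∠ ≈ 160.19°
|H| = 800 · 68.007 / 4065.6 ≈ 13.382
Gain = 20 log₁₀(13.382) ≈ 22.53 dB
∠H = 72.90° − 160.19° = -87.29°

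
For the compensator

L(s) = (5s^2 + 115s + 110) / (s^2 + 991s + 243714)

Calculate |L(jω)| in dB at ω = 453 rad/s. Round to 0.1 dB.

Substitute s = j453:
Numerator: 5(j453)^2 + 115(j453) + 110 = -1025935 + j52095
Denominator: (j453)^2 + 991(j453) + 243714 = 38505 + j448923
|N| = √(1025935² + 52095²) ≈ 1.0273e+06, ∠N ≈ 177.09°
|D| = √(38505² + 448923²) ≈ 4.5057e+05, ∠D ≈ 85.10°
|L| = 1.0273e+06 / 4.5057e+05 ≈ 2.28
Gain = 20 log₁₀(2.28) ≈ 7.16 dB

7.2 dB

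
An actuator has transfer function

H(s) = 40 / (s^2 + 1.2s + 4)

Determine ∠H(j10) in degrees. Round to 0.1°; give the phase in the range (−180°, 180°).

At s = jω = j10:
quadratic: (j10)² + 1.2·j10 + 4 = -96 + j12 → |·| ≈ 96.747, ∠ ≈ 172.87°
∠H = 0.00° − 172.87° = -172.87°

-172.9°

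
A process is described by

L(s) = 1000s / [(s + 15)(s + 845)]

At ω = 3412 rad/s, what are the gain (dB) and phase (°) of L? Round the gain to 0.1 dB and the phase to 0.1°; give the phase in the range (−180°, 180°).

At s = jω = j3412:
zero at origin: s = j3412 → |·| = 3412, ∠ = 90.00°
pole (s+15): 15 + j3412 → |·| = √(15²+3412²) = √11641969 ≈ 3412, ∠ = arctan(3412/15) ≈ 89.75°
pole (s+845): 845 + j3412 → |·| = √(845²+3412²) = √12355769 ≈ 3515.1, ∠ = arctan(3412/845) ≈ 76.09°
|L| = 1000 · 3412 / 1.1994e+07 ≈ 0.28448
Gain = 20 log₁₀(0.28448) ≈ -10.92 dB
∠L = 90.00° − 165.84° = -75.84°

-10.9 dB, -75.8°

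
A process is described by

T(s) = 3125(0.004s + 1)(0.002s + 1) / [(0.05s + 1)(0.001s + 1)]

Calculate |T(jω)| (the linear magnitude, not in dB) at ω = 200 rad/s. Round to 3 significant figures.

421

At ω = 200 rad/s:
zero (1 + j200·0.004) = 1 + j0.8 → |·| ≈ 1.2806, ∠ ≈ 38.66°
zero (1 + j200·0.002) = 1 + j0.4 → |·| ≈ 1.077, ∠ ≈ 21.80°
pole (1 + j200·0.05) = 1 + j10 → |·| ≈ 10.05, ∠ ≈ 84.29°
pole (1 + j200·0.001) = 1 + j0.2 → |·| ≈ 1.0198, ∠ ≈ 11.31°
|T| = 3125 · 1.2806 · 1.077 / (10.05 · 1.0198) ≈ 420.53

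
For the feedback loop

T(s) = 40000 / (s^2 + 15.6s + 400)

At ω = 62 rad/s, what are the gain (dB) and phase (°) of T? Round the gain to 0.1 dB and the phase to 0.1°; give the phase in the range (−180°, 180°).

At s = jω = j62:
quadratic: (j62)² + 15.6·j62 + 400 = -3444 + j967.2 → |·| ≈ 3577.2, ∠ ≈ 164.31°
|T| = 40000 / 3577.2 ≈ 11.182
Gain = 20 log₁₀(11.182) ≈ 20.97 dB
∠T = 0.00° − 164.31° = -164.31°

21.0 dB, -164.3°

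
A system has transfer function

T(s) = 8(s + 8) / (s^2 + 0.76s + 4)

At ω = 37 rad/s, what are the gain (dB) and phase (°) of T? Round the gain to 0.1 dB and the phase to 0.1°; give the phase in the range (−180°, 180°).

-13.1 dB, -101.0°

At s = jω = j37:
zero (s+8): 8 + j37 → |·| = √(8²+37²) = √1433 ≈ 37.855, ∠ = arctan(37/8) ≈ 77.80°
quadratic: (j37)² + 0.76·j37 + 4 = -1365 + j28.12 → |·| ≈ 1365.3, ∠ ≈ 178.82°
|T| = 8 · 37.855 / 1365.3 ≈ 0.22181
Gain = 20 log₁₀(0.22181) ≈ -13.08 dB
∠T = 77.80° − 178.82° = -101.02°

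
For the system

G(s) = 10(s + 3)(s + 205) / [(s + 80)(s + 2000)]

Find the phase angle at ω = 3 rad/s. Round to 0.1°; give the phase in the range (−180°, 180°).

43.6°

At s = jω = j3:
zero (s+3): 3 + j3 → |·| = √(3²+3²) = √18 ≈ 4.2426, ∠ = arctan(3/3) ≈ 45.00°
zero (s+205): 205 + j3 → |·| = √(205²+3²) = √42034 ≈ 205.02, ∠ = arctan(3/205) ≈ 0.84°
pole (s+80): 80 + j3 → |·| = √(80²+3²) = √6409 ≈ 80.056, ∠ = arctan(3/80) ≈ 2.15°
pole (s+2000): 2000 + j3 → |·| = √(2000²+3²) = √4000009 ≈ 2000, ∠ = arctan(3/2000) ≈ 0.09°
∠G = 45.84° − 2.24° = 43.60°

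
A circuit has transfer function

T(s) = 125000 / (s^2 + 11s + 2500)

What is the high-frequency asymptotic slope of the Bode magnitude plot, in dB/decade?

Each pole contributes −20 dB/decade at high frequency; each zero contributes +20 dB/decade.
Net: 0 zero(s) − 2 pole(s) → -40 dB/decade.

-40 dB/decade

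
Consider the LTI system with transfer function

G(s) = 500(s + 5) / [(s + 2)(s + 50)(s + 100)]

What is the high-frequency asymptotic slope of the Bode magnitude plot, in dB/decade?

Each pole contributes −20 dB/decade at high frequency; each zero contributes +20 dB/decade.
Net: 1 zero(s) − 3 pole(s) → -40 dB/decade.

-40 dB/decade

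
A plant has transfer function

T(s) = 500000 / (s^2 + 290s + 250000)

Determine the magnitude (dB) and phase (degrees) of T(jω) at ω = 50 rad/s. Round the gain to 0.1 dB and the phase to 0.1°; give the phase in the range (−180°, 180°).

At s = jω = j50:
quadratic: (j50)² + 290·j50 + 250000 = 247500 + j14500 → |·| ≈ 2.4792e+05, ∠ ≈ 3.35°
|T| = 500000 / 2.4792e+05 ≈ 2.0168
Gain = 20 log₁₀(2.0168) ≈ 6.09 dB
∠T = 0.00° − 3.35° = -3.35°

6.1 dB, -3.4°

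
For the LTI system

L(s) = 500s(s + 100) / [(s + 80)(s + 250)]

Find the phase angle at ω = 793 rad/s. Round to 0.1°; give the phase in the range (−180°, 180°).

At s = jω = j793:
zero (s+100): 100 + j793 → |·| = √(100²+793²) = √638849 ≈ 799.28, ∠ = arctan(793/100) ≈ 82.81°
zero at origin: s = j793 → |·| = 793, ∠ = 90.00°
pole (s+80): 80 + j793 → |·| = √(80²+793²) = √635249 ≈ 797.03, ∠ = arctan(793/80) ≈ 84.24°
pole (s+250): 250 + j793 → |·| = √(250²+793²) = √691349 ≈ 831.47, ∠ = arctan(793/250) ≈ 72.50°
∠L = 172.81° − 156.74° = 16.07°

16.1°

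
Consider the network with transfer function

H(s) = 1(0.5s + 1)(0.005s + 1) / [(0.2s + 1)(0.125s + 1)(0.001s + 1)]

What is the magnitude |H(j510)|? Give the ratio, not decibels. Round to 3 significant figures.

At ω = 510 rad/s:
zero (1 + j510·0.5) = 1 + j255 → |·| ≈ 255, ∠ ≈ 89.78°
zero (1 + j510·0.005) = 1 + j2.55 → |·| ≈ 2.7391, ∠ ≈ 68.59°
pole (1 + j510·0.2) = 1 + j102 → |·| ≈ 102, ∠ ≈ 89.44°
pole (1 + j510·0.125) = 1 + j63.75 → |·| ≈ 63.758, ∠ ≈ 89.10°
pole (1 + j510·0.001) = 1 + j0.51 → |·| ≈ 1.1225, ∠ ≈ 27.02°
|H| = 1 · 255 · 2.7391 / (102 · 63.758 · 1.1225) ≈ 0.095681

0.0957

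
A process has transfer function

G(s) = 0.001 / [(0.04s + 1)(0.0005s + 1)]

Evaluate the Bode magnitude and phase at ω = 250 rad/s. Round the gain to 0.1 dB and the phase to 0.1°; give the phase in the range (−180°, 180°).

-80.1 dB, -91.4°

At ω = 250 rad/s:
pole (1 + j250·0.04) = 1 + j10 → |·| ≈ 10.05, ∠ ≈ 84.29°
pole (1 + j250·0.0005) = 1 + j0.125 → |·| ≈ 1.0078, ∠ ≈ 7.13°
|G| = 0.001 · 1 / (10.05 · 1.0078) ≈ 9.8732e-05
Gain = 20 log₁₀(9.8732e-05) ≈ -80.11 dB
∠G = (0°) − (84.29° + 7.13°) = -91.42°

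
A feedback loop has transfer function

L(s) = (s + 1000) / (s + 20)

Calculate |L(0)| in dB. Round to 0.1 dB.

L(0) = 1·1000 / (20) = 50
20 log₁₀(50) ≈ 33.98 dB

34.0 dB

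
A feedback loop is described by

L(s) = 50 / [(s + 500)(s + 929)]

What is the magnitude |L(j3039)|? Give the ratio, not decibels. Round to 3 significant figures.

At s = jω = j3039:
pole (s+500): 500 + j3039 → |·| = √(500²+3039²) = √9485521 ≈ 3079.9, ∠ = arctan(3039/500) ≈ 80.66°
pole (s+929): 929 + j3039 → |·| = √(929²+3039²) = √10098562 ≈ 3177.8, ∠ = arctan(3039/929) ≈ 73.00°
|L| = 50 / 9.7873e+06 ≈ 5.1087e-06

5.11e-06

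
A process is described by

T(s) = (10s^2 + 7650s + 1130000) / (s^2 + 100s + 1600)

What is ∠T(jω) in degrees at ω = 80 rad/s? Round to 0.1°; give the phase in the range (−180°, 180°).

-91.1°

Substitute s = j80:
Numerator: 10(j80)^2 + 7650(j80) + 1130000 = 1066000 + j612000
Denominator: (j80)^2 + 100(j80) + 1600 = -4800 + j8000
|N| = √(1066000² + 612000²) ≈ 1.2292e+06, ∠N ≈ 29.86°
|D| = √(4800² + 8000²) ≈ 9329.5, ∠D ≈ 120.96°
∠T = 29.86° − 120.96° = -91.10°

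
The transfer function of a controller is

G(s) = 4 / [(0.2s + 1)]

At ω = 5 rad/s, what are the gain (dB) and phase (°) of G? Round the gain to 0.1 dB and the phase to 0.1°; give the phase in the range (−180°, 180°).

At ω = 5 rad/s:
pole (1 + j5·0.2) = 1 + j1 → |·| ≈ 1.4142, ∠ ≈ 45.00°
|G| = 4 · 1 / (1.4142) ≈ 2.8285
Gain = 20 log₁₀(2.8285) ≈ 9.03 dB
∠G = (0°) − (45.00°) = -45.00°

9.0 dB, -45.0°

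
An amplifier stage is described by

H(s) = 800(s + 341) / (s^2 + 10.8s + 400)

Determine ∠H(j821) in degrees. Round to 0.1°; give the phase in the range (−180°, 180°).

At s = jω = j821:
zero (s+341): 341 + j821 → |·| = √(341²+821²) = √790322 ≈ 889, ∠ = arctan(821/341) ≈ 67.44°
quadratic: (j821)² + 10.8·j821 + 400 = -673641 + j8866.8 → |·| ≈ 6.737e+05, ∠ ≈ 179.25°
∠H = 67.44° − 179.25° = -111.81°

-111.8°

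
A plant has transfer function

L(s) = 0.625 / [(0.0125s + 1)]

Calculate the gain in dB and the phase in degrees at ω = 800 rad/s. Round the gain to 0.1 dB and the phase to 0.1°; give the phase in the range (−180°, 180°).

At ω = 800 rad/s:
pole (1 + j800·0.0125) = 1 + j10 → |·| ≈ 10.05, ∠ ≈ 84.29°
|L| = 0.625 · 1 / (10.05) ≈ 0.062189
Gain = 20 log₁₀(0.062189) ≈ -24.13 dB
∠L = (0°) − (84.29°) = -84.29°

-24.1 dB, -84.3°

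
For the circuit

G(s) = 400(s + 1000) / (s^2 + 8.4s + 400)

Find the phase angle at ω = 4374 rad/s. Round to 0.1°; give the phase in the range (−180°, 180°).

At s = jω = j4374:
zero (s+1000): 1000 + j4374 → |·| = √(1000²+4374²) = √20131876 ≈ 4486.9, ∠ = arctan(4374/1000) ≈ 77.12°
quadratic: (j4374)² + 8.4·j4374 + 400 = -19131476 + j36741.6 → |·| ≈ 1.9132e+07, ∠ ≈ 179.89°
∠G = 77.12° − 179.89° = -102.77°

-102.8°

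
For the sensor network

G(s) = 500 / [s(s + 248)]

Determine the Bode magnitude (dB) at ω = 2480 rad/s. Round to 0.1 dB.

At s = jω = j2480:
pole (s+248): 248 + j2480 → |·| = √(248²+2480²) = √6211904 ≈ 2492.4, ∠ = arctan(2480/248) ≈ 84.29°
pole at origin: |s| = 2480, ∠ = 90.00° (in denominator)
|G| = 500 / 6.1812e+06 ≈ 8.089e-05
Gain = 20 log₁₀(8.089e-05) ≈ -81.84 dB

-81.8 dB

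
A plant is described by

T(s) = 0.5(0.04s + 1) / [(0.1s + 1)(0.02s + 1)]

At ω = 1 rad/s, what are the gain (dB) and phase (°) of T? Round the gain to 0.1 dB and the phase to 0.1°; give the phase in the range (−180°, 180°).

At ω = 1 rad/s:
zero (1 + j1·0.04) = 1 + j0.04 → |·| ≈ 1.0008, ∠ ≈ 2.29°
pole (1 + j1·0.1) = 1 + j0.1 → |·| ≈ 1.005, ∠ ≈ 5.71°
pole (1 + j1·0.02) = 1 + j0.02 → |·| ≈ 1.0002, ∠ ≈ 1.15°
|T| = 0.5 · 1.0008 / (1.005 · 1.0002) ≈ 0.49781
Gain = 20 log₁₀(0.49781) ≈ -6.06 dB
∠T = (2.29°) − (5.71° + 1.15°) = -4.57°

-6.1 dB, -4.6°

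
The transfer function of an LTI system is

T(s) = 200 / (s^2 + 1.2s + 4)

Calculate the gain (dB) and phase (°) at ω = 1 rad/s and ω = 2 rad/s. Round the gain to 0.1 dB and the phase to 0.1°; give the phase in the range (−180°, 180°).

ω = 1: 35.8 dB, -21.8°; ω = 2: 38.4 dB, -90.0°

At s = jω = j1:
quadratic: (j1)² + 1.2·j1 + 4 = 3 + j1.2 → |·| ≈ 3.2311, ∠ ≈ 21.80°
|T| = 200 / 3.2311 ≈ 61.898
Gain = 20 log₁₀(61.898) ≈ 35.83 dB
∠T = 0.00° − 21.80° = -21.80°

At s = jω = j2:
quadratic: (j2)² + 1.2·j2 + 4 = 0 + j2.4 → |·| ≈ 2.4, ∠ ≈ 90.00°
|T| = 200 / 2.4 ≈ 83.333
Gain = 20 log₁₀(83.333) ≈ 38.42 dB
∠T = 0.00° − 90.00° = -90.00°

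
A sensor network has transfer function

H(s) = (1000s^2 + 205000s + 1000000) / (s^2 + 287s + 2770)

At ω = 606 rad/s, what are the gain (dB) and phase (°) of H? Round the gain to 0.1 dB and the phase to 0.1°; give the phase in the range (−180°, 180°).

Substitute s = j606:
Numerator: 1000(j606)^2 + 205000(j606) + 1000000 = -366236000 + j124230000
Denominator: (j606)^2 + 287(j606) + 2770 = -364466 + j173922
|N| = √(366236000² + 124230000²) ≈ 3.8673e+08, ∠N ≈ 161.26°
|D| = √(364466² + 173922²) ≈ 4.0384e+05, ∠D ≈ 154.49°
|H| = 3.8673e+08 / 4.0384e+05 ≈ 957.63
Gain = 20 log₁₀(957.63) ≈ 59.62 dB
∠H = 161.26° − 154.49° = 6.77°

59.6 dB, 6.8°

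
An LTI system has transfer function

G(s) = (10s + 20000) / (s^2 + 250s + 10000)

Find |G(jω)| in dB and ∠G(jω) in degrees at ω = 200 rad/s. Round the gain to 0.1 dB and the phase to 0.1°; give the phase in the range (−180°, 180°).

Substitute s = j200:
Numerator: 10(j200) + 20000 = 20000 + j2000
Denominator: (j200)^2 + 250(j200) + 10000 = -30000 + j50000
|N| = √(20000² + 2000²) ≈ 20100, ∠N ≈ 5.71°
|D| = √(30000² + 50000²) ≈ 58310, ∠D ≈ 120.96°
|G| = 20100 / 58310 ≈ 0.34471
Gain = 20 log₁₀(0.34471) ≈ -9.25 dB
∠G = 5.71° − 120.96° = -115.25°

-9.3 dB, -115.3°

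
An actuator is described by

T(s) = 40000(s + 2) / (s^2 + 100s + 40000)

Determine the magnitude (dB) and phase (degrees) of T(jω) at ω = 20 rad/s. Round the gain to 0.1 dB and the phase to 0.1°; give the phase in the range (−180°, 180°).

26.1 dB, 81.4°

At s = jω = j20:
zero (s+2): 2 + j20 → |·| = √(2²+20²) = √404 ≈ 20.1, ∠ = arctan(20/2) ≈ 84.29°
quadratic: (j20)² + 100·j20 + 40000 = 39600 + j2000 → |·| ≈ 39650, ∠ ≈ 2.89°
|T| = 40000 · 20.1 / 39650 ≈ 20.277
Gain = 20 log₁₀(20.277) ≈ 26.14 dB
∠T = 84.29° − 2.89° = 81.40°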